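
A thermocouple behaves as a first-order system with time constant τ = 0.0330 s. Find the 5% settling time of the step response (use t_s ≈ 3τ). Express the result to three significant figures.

t_s ≈ 3τ = 0.0990 s.

t_s ≈ 0.0990 s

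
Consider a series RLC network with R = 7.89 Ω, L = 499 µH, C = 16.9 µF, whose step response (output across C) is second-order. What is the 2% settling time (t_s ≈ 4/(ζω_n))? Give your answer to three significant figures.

t_s ≈ 0.000506 s

For a series RLC circuit (capacitor voltage as output), ω_n = 1/√(LC) = 1/√(499 µH · 16.9 µF) = 10900 rad/s.
ζ = (R/2)·√(C/L) = (7.89/2)·√(16.9 µF/499 µH) = 0.726.
t_s ≈ 4/(ζω_n) = 0.000506 s.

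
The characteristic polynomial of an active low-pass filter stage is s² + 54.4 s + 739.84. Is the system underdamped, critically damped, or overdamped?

critically damped

a² − 4b = 54.4² − 4·739.84 = 0 (repeated real root); the system is critically damped.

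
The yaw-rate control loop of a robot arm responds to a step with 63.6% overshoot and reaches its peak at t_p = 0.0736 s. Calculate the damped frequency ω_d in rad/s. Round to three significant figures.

t_p = π/ω_d, so ω_d = π/0.0736 = 42.7 rad/s.

ω_d ≈ 42.7 rad/s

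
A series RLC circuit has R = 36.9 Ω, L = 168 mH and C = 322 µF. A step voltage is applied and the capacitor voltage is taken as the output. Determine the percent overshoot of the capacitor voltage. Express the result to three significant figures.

For a series RLC circuit (capacitor voltage as output), ω_n = 1/√(LC) = 1/√(168 mH · 322 µF) = 136 rad/s.
ζ = (R/2)·√(C/L) = (36.9/2)·√(322 µF/168 mH) = 0.808.
%OS = 100·exp(−πζ/√(1−ζ²)) = 1.35%.

%OS ≈ 1.35%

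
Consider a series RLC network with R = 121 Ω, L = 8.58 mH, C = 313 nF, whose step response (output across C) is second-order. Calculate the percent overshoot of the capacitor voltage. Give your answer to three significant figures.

%OS ≈ 29.1%

For a series RLC circuit (capacitor voltage as output), ω_n = 1/√(LC) = 1/√(8.58 mH · 313 nF) = 19300 rad/s.
ζ = (R/2)·√(C/L) = (121/2)·√(313 nF/8.58 mH) = 0.365.
Overshoot: exp(−π·0.365/√(1−0.365²)) = 0.291, i.e. 29.1%.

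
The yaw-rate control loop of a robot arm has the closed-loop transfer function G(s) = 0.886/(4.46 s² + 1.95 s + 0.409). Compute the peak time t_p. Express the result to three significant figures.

t_p ≈ 15.0 s

Dividing through by 4.46: denominator becomes s² + 0.4372 s + 0.09170.
So ω_n = √0.09170 = 0.303 rad/s and ζ = 0.4372/(2·0.303) = 0.722.
The damped frequency ω_d = ω_n√(1−ζ²) = 0.210 rad/s. t_p = π/ω_d = 15.0 s.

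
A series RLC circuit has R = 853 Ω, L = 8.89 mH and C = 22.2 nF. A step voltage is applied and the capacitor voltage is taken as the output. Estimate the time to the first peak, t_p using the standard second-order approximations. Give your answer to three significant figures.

For a series RLC circuit (capacitor voltage as output), ω_n = 1/√(LC) = 1/√(8.89 mH · 22.2 nF) = 71200 rad/s.
ζ = (R/2)·√(C/L) = (853/2)·√(22.2 nF/8.89 mH) = 0.674.
ω_d = ω_n√(1−ζ²) = 52600 rad/s. t_p = π/ω_d = 0.0000597 s.

t_p ≈ 0.0000597 s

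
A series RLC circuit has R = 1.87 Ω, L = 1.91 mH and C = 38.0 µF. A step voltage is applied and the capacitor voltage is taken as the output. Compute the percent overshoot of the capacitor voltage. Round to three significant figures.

%OS ≈ 65.8%

For a series RLC circuit (capacitor voltage as output), ω_n = 1/√(LC) = 1/√(1.91 mH · 38.0 µF) = 3710 rad/s.
ζ = (R/2)·√(C/L) = (1.87/2)·√(38.0 µF/1.91 mH) = 0.132.
%OS = 100 e^{−πζ/√(1−ζ²)} with ζ = 0.132 gives 65.8%.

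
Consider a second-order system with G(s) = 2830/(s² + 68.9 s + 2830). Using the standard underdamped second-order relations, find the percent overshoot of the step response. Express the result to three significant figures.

%OS ≈ 6.93%

Matching coefficients with s² + 2ζω_n s + ω_n² gives ω_n² = 2830 ⇒ ω_n = 53.2 rad/s, and ζ = 68.9/(2ω_n) = 0.648.
Overshoot: exp(−π·0.648/√(1−0.648²)) = 0.0693, i.e. 6.93%.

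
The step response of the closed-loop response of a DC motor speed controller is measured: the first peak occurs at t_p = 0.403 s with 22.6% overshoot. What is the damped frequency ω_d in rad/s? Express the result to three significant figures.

t_p = π/ω_d, so ω_d = π/0.403 = 7.80 rad/s.

ω_d ≈ 7.80 rad/s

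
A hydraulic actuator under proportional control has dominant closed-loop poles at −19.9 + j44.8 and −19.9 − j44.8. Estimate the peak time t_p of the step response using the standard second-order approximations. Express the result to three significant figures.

t_p ≈ 0.0701 s

t_p = π/ω_d with ω_d = 44.8 (the imaginary part), so t_p = 0.0701 s.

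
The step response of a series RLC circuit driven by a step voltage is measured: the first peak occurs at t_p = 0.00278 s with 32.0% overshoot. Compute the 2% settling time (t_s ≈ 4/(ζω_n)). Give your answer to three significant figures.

ζ from %OS: ζ = |ln 0.320|/√(π²+ln²0.320) = 0.341.
From t_p = π/ω_d, ω_d = π/0.00278 = 1130 rad/s, so ω_n = ω_d/√(1−ζ²) = 1200 rad/s.
t_s ≈ 4/(ζω_n) = 4/(0.341·1200) = 0.00976 s.

t_s ≈ 0.00976 s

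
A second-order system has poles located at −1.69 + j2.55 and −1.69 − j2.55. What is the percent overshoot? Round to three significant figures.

%OS ≈ 12.5%

|pole| = ω_n = √(1.69² + 2.55²) = 3.06 rad/s; ζ = cos θ = σ/ω_n = 0.552.
Overshoot: exp(−π·0.552/√(1−0.552²)) = 0.125, i.e. 12.5%.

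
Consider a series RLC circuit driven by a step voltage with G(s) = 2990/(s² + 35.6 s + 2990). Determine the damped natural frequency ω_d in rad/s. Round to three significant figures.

ω_d ≈ 51.7 rad/s

Comparing the denominator to s² + 2ζω_n s + ω_n²: ω_n = √2990 = 54.7 rad/s, and 2ζω_n = 35.6 so ζ = 35.6/(2·54.7) = 0.326.
ω_d = ω_n√(1−ζ²) = 51.7 rad/s.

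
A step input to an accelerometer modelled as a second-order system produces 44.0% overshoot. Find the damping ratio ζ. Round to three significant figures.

Inverting the overshoot relation: ζ = |ln 0.440|/√(π² + ln²0.440) = 0.253.

ζ ≈ 0.253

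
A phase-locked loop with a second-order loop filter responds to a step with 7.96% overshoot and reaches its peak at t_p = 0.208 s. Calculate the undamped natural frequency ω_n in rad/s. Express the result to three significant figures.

ω_n ≈ 19.4 rad/s

The overshoot fixes ζ = −ln(OS)/√(π²+ln²(OS)) = 0.627.
t_p = π/ω_d ⇒ ω_d = 15.1 rad/s; then ω_n = ω_d/√(1−ζ²) = 19.4 rad/s.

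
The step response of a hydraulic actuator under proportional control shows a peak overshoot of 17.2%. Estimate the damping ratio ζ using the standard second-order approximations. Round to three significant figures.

ζ ≈ 0.489

From %OS = 100·exp(−πζ/√(1−ζ²)), invert to get ζ = −ln(OS)/√(π² + ln²(OS)) with OS = 0.172.
−ln 0.172 = 1.760, so ζ = 1.760/√(π² + 3.099) = 0.489.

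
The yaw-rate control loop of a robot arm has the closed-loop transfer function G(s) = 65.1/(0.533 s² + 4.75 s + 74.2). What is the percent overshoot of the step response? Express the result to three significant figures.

Dividing through by 0.533: denominator becomes s² + 8.912 s + 139.2.
So ω_n = √139.2 = 11.8 rad/s and ζ = 8.912/(2·11.8) = 0.378.
%OS = 100·exp(−πζ/√(1−ζ²)) = 27.8%.

%OS ≈ 27.8%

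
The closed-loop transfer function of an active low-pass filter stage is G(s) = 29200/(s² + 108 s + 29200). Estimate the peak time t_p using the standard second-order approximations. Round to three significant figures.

Comparing the denominator to s² + 2ζω_n s + ω_n²: ω_n = √29200 = 171 rad/s, and 2ζω_n = 108 so ζ = 108/(2·171) = 0.316.
The damped frequency ω_d = ω_n√(1−ζ²) = 162 rad/s. Then t_p = π/ω_d = 0.0194 s.

t_p ≈ 0.0194 s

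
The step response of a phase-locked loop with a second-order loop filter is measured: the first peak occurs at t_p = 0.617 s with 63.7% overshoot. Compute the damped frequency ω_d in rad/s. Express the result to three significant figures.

t_p = π/ω_d, so ω_d = π/0.617 = 5.09 rad/s.

ω_d ≈ 5.09 rad/s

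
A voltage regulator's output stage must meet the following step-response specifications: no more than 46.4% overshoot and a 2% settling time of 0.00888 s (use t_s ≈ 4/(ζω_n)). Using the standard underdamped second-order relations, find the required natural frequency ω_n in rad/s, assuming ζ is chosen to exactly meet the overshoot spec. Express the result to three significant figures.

From %OS = 100·exp(−πζ/√(1−ζ²)), invert to get ζ = −ln(OS)/√(π² + ln²(OS)) with OS = 0.464.
−ln 0.464 = 0.7679, so ζ = 0.7679/√(π² + 0.5896) = 0.237.
From t_s ≈ 4/(ζω_n): ω_n = 4/(ζ·t_s) = 4/(0.237·0.00888) = 1900 rad/s.

ω_n ≈ 1900 rad/s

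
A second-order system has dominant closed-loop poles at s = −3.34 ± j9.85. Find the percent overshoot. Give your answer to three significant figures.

With σ = 3.34, ω_d = 9.85: ω_n = √(σ²+ω_d²) = 10.4 rad/s, ζ = σ/ω_n = 0.321.
Overshoot: exp(−π·0.321/√(1−0.321²)) = 0.345, i.e. 34.5%.

%OS ≈ 34.5%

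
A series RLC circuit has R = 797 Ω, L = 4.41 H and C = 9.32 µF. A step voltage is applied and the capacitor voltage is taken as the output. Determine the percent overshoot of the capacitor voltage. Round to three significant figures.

For a series RLC circuit (capacitor voltage as output), ω_n = 1/√(LC) = 1/√(4.41 H · 9.32 µF) = 156 rad/s.
ζ = (R/2)·√(C/L) = (797/2)·√(9.32 µF/4.41 H) = 0.579.
Overshoot: exp(−π·0.579/√(1−0.579²)) = 0.107, i.e. 10.7%.

%OS ≈ 10.7%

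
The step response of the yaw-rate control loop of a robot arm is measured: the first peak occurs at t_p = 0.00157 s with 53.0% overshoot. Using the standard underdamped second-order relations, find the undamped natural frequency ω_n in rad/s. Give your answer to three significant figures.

ω_n ≈ 2040 rad/s

ζ from %OS: ζ = |ln 0.530|/√(π²+ln²0.530) = 0.198.
From t_p = π/ω_d, ω_d = π/0.00157 = 2000 rad/s, so ω_n = ω_d/√(1−ζ²) = 2040 rad/s.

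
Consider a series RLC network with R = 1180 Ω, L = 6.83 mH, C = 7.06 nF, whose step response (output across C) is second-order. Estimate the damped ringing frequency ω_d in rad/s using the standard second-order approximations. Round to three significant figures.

For a series RLC circuit (capacitor voltage as output), ω_n = 1/√(LC) = 1/√(6.83 mH · 7.06 nF) = 144000 rad/s.
ζ = (R/2)·√(C/L) = (1180/2)·√(7.06 nF/6.83 mH) = 0.600.
The damped frequency ω_d = ω_n√(1−ζ²) = 115000 rad/s.

ω_d ≈ 115000 rad/s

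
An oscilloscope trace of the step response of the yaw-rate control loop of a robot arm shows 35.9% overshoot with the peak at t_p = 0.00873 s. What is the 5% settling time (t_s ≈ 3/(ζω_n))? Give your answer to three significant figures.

t_s ≈ 0.0256 s

The overshoot fixes ζ = −ln(OS)/√(π²+ln²(OS)) = 0.310.
From t_p = π/ω_d, ω_d = π/0.00873 = 360 rad/s, so ω_n = ω_d/√(1−ζ²) = 379 rad/s.
t_s ≈ 3/(ζω_n) = 3/(0.310·379) = 0.0256 s.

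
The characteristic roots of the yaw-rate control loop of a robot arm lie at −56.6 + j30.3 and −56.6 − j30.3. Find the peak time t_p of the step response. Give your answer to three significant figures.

t_p = π/ω_d with ω_d = 30.3 (the imaginary part), so t_p = 0.104 s.

t_p ≈ 0.104 s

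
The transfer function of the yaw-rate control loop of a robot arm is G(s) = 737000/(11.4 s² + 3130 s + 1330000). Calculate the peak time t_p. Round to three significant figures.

t_p ≈ 0.0100 s

Dividing through by 11.4: denominator becomes s² + 274.6 s + 116700.
So ω_n = √116700 = 342 rad/s and ζ = 274.6/(2·342) = 0.402.
ω_d = ω_n√(1−ζ²) = 313 rad/s. t_p = π/ω_d = 0.0100 s.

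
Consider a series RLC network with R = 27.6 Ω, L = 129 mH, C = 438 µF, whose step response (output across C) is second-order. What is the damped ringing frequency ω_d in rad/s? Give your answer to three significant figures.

ω_d ≈ 79.1 rad/s

For a series RLC circuit (capacitor voltage as output), ω_n = 1/√(LC) = 1/√(129 mH · 438 µF) = 133 rad/s.
ζ = (R/2)·√(C/L) = (27.6/2)·√(438 µF/129 mH) = 0.804.
The damped frequency ω_d = ω_n√(1−ζ²) = 79.1 rad/s.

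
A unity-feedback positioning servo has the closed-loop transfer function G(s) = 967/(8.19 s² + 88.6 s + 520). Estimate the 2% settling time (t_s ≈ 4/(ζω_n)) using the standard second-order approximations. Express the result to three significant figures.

Dividing through by 8.19: denominator becomes s² + 10.82 s + 63.49.
So ω_n = √63.49 = 7.97 rad/s and ζ = 10.82/(2·7.97) = 0.679.
t_s ≈ 4/(ζω_n) = 0.740 s.

t_s ≈ 0.740 s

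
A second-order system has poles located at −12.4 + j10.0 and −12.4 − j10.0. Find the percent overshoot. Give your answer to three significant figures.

%OS ≈ 2.03%

|pole| = ω_n = √(12.4² + 10.0²) = 15.9 rad/s; ζ = cos θ = σ/ω_n = 0.778.
%OS = 100·exp(−πζ/√(1−ζ²)) = 2.03%.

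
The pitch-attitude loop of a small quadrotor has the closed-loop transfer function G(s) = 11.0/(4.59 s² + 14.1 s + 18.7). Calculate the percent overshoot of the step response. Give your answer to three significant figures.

Dividing through by 4.59: denominator becomes s² + 3.072 s + 4.074.
So ω_n = √4.074 = 2.02 rad/s and ζ = 3.072/(2·2.02) = 0.761.
Overshoot: exp(−π·0.761/√(1−0.761²)) = 0.0251, i.e. 2.51%.

%OS ≈ 2.51%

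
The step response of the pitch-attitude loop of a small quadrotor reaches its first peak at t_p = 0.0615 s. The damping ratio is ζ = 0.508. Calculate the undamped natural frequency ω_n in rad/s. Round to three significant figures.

ω_n ≈ 59.3 rad/s

Peak time t_p = π/ω_d, so ω_d = π/t_p = π/0.0615 = 51.1 rad/s.
ω_n = ω_d/√(1−ζ²) = 51.1/√0.742 = 59.3 rad/s.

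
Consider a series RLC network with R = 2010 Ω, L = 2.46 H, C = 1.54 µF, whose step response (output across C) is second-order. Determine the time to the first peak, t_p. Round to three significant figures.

For a series RLC circuit (capacitor voltage as output), ω_n = 1/√(LC) = 1/√(2.46 H · 1.54 µF) = 514 rad/s.
ζ = (R/2)·√(C/L) = (2010/2)·√(1.54 µF/2.46 H) = 0.795.
ω_d = 514·√(1 − 0.795²) = 312 rad/s. t_p = π/ω_d = 0.0101 s.

t_p ≈ 0.0101 s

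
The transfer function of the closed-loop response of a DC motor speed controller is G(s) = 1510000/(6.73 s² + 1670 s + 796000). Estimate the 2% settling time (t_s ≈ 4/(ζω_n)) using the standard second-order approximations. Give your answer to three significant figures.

Dividing through by 6.73: denominator becomes s² + 248.1 s + 118300.
So ω_n = √118300 = 344 rad/s and ζ = 248.1/(2·344) = 0.361.
t_s ≈ 4/(ζω_n) = 0.0322 s.

t_s ≈ 0.0322 s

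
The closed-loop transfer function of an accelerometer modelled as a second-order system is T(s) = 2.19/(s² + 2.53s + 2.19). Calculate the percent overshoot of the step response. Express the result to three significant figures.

Comparing the denominator to s² + 2ζω_n s + ω_n²: ω_n = √2.19 = 1.48 rad/s, and 2ζω_n = 2.53 so ζ = 2.53/(2·1.48) = 0.855.
Overshoot: exp(−π·0.855/√(1−0.855²)) = 0.00566, i.e. 0.566%.

%OS ≈ 0.566%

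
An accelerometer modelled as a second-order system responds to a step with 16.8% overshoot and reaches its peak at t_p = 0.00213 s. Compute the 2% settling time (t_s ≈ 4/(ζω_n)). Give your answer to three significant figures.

From the overshoot, ζ = −ln(OS)/√(π²+ln²(OS)) = 0.494.
t_p = π/ω_d ⇒ ω_d = 1470 rad/s; then ω_n = ω_d/√(1−ζ²) = 1700 rad/s.
t_s ≈ 4/(ζω_n) = 4/(0.494·1700) = 0.00478 s.

t_s ≈ 0.00478 s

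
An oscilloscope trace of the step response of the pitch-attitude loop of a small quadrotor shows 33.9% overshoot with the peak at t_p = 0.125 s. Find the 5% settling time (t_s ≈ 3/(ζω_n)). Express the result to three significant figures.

The overshoot fixes ζ = −ln(OS)/√(π²+ln²(OS)) = 0.326.
t_p = π/ω_d ⇒ ω_d = 25.1 rad/s; then ω_n = ω_d/√(1−ζ²) = 26.6 rad/s.
t_s ≈ 3/(ζω_n) = 3/(0.326·26.6) = 0.347 s.

t_s ≈ 0.347 s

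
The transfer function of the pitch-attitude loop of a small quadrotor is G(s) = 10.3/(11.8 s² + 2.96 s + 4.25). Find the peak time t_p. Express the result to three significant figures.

t_p ≈ 5.35 s

Dividing through by 11.8: denominator becomes s² + 0.2508 s + 0.3602.
So ω_n = √0.3602 = 0.600 rad/s and ζ = 0.2508/(2·0.600) = 0.209.
The damped frequency ω_d = ω_n√(1−ζ²) = 0.587 rad/s. t_p = π/ω_d = 5.35 s.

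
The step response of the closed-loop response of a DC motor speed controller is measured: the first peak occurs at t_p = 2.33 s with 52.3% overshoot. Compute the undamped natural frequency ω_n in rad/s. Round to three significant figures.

ζ from %OS: ζ = |ln 0.523|/√(π²+ln²0.523) = 0.202.
From t_p = π/ω_d, ω_d = π/2.33 = 1.35 rad/s, so ω_n = ω_d/√(1−ζ²) = 1.38 rad/s.

ω_n ≈ 1.38 rad/s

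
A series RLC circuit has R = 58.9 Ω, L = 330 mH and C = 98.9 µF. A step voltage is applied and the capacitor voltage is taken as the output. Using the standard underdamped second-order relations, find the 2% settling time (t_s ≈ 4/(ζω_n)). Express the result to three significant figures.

t_s ≈ 0.0448 s

For a series RLC circuit (capacitor voltage as output), ω_n = 1/√(LC) = 1/√(330 mH · 98.9 µF) = 175 rad/s.
ζ = (R/2)·√(C/L) = (58.9/2)·√(98.9 µF/330 mH) = 0.510.
t_s ≈ 4/(ζω_n) = 0.0448 s.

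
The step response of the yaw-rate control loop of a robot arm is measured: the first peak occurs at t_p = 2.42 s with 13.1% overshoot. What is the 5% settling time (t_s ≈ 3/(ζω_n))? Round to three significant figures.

t_s ≈ 3.57 s

From the overshoot, ζ = −ln(OS)/√(π²+ln²(OS)) = 0.543.
t_p = π/ω_d ⇒ ω_d = 1.30 rad/s; then ω_n = ω_d/√(1−ζ²) = 1.55 rad/s.
t_s ≈ 3/(ζω_n) = 3/(0.543·1.55) = 3.57 s.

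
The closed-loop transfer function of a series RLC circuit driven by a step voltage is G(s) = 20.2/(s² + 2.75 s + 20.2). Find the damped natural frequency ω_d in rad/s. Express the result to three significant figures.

ω_d ≈ 4.28 rad/s

Matching coefficients with s² + 2ζω_n s + ω_n² gives ω_n² = 20.2 ⇒ ω_n = 4.49 rad/s, and ζ = 2.75/(2ω_n) = 0.306.
ω_d = 4.49·√(1 − 0.306²) = 4.28 rad/s.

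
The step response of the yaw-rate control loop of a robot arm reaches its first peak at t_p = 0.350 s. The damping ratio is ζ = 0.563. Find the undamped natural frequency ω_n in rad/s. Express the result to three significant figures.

Peak time t_p = π/ω_d, so ω_d = π/t_p = π/0.350 = 8.98 rad/s.
ω_n = ω_d/√(1−ζ²) = 8.98/√0.683 = 10.9 rad/s.

ω_n ≈ 10.9 rad/s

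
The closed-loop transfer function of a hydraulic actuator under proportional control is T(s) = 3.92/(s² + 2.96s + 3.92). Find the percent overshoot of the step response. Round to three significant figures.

%OS ≈ 2.91%

Matching coefficients with s² + 2ζω_n s + ω_n² gives ω_n² = 3.92 ⇒ ω_n = 1.98 rad/s, and ζ = 2.96/(2ω_n) = 0.748.
Overshoot: exp(−π·0.748/√(1−0.748²)) = 0.0291, i.e. 2.91%.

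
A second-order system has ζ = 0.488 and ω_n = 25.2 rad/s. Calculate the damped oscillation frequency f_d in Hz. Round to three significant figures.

f_d ≈ 3.50 Hz

ω_d = ω_n√(1−ζ²) = 25.2·√0.762 = 22.0 rad/s.
f_d = ω_d/(2π) = 3.50 Hz.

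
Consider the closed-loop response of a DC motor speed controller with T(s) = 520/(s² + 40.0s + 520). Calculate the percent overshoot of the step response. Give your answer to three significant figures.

Matching coefficients with s² + 2ζω_n s + ω_n² gives ω_n² = 520 ⇒ ω_n = 22.8 rad/s, and ζ = 40.0/(2ω_n) = 0.877.
Overshoot: exp(−π·0.877/√(1−0.877²)) = 0.00323, i.e. 0.323%.

%OS ≈ 0.323%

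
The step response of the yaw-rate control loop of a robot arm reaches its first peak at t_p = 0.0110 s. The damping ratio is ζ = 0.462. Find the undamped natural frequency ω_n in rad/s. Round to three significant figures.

ω_n ≈ 322 rad/s

Peak time t_p = π/ω_d, so ω_d = π/t_p = π/0.0110 = 286 rad/s.
ω_n = ω_d/√(1−ζ²) = 286/√0.787 = 322 rad/s.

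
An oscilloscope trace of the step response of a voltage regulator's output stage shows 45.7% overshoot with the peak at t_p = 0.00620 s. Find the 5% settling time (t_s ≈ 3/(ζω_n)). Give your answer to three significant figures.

t_s ≈ 0.0238 s

From the overshoot, ζ = −ln(OS)/√(π²+ln²(OS)) = 0.242.
From t_p = π/ω_d, ω_d = π/0.00620 = 507 rad/s, so ω_n = ω_d/√(1−ζ²) = 522 rad/s.
t_s ≈ 3/(ζω_n) = 3/(0.242·522) = 0.0238 s.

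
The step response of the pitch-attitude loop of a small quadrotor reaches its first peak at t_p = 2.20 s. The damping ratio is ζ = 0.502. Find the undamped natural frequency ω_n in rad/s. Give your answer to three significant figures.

Peak time t_p = π/ω_d, so ω_d = π/t_p = π/2.20 = 1.43 rad/s.
ω_n = ω_d/√(1−ζ²) = 1.43/√0.748 = 1.65 rad/s.

ω_n ≈ 1.65 rad/s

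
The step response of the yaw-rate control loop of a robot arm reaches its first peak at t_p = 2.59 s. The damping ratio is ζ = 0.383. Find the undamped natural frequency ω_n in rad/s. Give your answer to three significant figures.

ω_n ≈ 1.31 rad/s

Peak time t_p = π/ω_d, so ω_d = π/t_p = π/2.59 = 1.21 rad/s.
ω_n = ω_d/√(1−ζ²) = 1.21/√0.853 = 1.31 rad/s.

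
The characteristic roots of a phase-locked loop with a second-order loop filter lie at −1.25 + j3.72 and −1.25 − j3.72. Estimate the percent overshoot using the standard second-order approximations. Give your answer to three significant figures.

%OS ≈ 34.8%

|pole| = ω_n = √(1.25² + 3.72²) = 3.92 rad/s; ζ = cos θ = σ/ω_n = 0.319.
%OS = 100 e^{−πζ/√(1−ζ²)} with ζ = 0.319 gives 34.8%.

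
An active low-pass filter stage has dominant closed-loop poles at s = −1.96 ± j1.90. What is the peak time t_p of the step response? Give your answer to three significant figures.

t_p ≈ 1.65 s

t_p = π/ω_d with ω_d = 1.90 (the imaginary part), so t_p = 1.65 s.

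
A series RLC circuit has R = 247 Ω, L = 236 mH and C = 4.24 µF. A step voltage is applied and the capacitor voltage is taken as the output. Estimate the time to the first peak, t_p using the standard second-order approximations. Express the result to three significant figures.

For a series RLC circuit (capacitor voltage as output), ω_n = 1/√(LC) = 1/√(236 mH · 4.24 µF) = 1000 rad/s.
ζ = (R/2)·√(C/L) = (247/2)·√(4.24 µF/236 mH) = 0.523.
The damped frequency ω_d = ω_n√(1−ζ²) = 852 rad/s. t_p = π/ω_d = 0.00369 s.

t_p ≈ 0.00369 s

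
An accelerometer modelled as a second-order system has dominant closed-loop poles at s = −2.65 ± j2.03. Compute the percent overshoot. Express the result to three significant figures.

%OS ≈ 1.66%

The poles are at −σ ± jω_d with σ = 2.65 and ω_d = 2.03, so ω_n = √(σ²+ω_d²) = 3.34 rad/s and ζ = σ/ω_n = 0.794.
Overshoot: exp(−π·0.794/√(1−0.794²)) = 0.0166, i.e. 1.66%.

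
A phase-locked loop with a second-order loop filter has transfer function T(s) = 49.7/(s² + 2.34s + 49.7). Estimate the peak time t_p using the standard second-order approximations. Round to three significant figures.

t_p ≈ 0.452 s

Comparing the denominator to s² + 2ζω_n s + ω_n²: ω_n = √49.7 = 7.05 rad/s, and 2ζω_n = 2.34 so ζ = 2.34/(2·7.05) = 0.166.
ω_d = ω_n√(1−ζ²) = 6.95 rad/s. Then t_p = π/ω_d = 0.452 s.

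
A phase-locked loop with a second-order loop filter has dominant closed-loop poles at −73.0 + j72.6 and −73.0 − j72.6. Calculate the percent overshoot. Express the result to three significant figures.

The poles are at −σ ± jω_d with σ = 73.0 and ω_d = 72.6, so ω_n = √(σ²+ω_d²) = 103 rad/s and ζ = σ/ω_n = 0.709.
%OS = 100·exp(−πζ/√(1−ζ²)) = 4.25%.

%OS ≈ 4.25%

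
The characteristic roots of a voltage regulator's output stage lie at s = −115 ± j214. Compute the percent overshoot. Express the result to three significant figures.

%OS ≈ 18.5%

With σ = 115, ω_d = 214: ω_n = √(σ²+ω_d²) = 243 rad/s, ζ = σ/ω_n = 0.473.
%OS = 100 e^{−πζ/√(1−ζ²)} with ζ = 0.473 gives 18.5%.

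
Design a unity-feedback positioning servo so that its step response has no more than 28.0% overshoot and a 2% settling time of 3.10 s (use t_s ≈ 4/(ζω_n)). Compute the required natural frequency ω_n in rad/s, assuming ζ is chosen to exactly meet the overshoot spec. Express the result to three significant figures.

Inverting the overshoot relation: ζ = |ln 0.280|/√(π² + ln²0.280) = 0.376.
From t_s ≈ 4/(ζω_n): ω_n = 4/(ζ·t_s) = 4/(0.376·3.10) = 3.44 rad/s.

ω_n ≈ 3.44 rad/s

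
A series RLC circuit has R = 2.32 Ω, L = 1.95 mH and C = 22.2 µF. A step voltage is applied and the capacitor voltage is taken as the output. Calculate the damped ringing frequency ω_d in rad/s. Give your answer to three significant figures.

ω_d ≈ 4770 rad/s

For a series RLC circuit (capacitor voltage as output), ω_n = 1/√(LC) = 1/√(1.95 mH · 22.2 µF) = 4810 rad/s.
ζ = (R/2)·√(C/L) = (2.32/2)·√(22.2 µF/1.95 mH) = 0.124.
ω_d = ω_n√(1−ζ²) = 4770 rad/s.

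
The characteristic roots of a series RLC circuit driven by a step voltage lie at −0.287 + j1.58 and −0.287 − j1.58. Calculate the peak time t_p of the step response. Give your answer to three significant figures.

t_p ≈ 1.99 s

t_p = π/ω_d with ω_d = 1.58 (the imaginary part), so t_p = 1.99 s.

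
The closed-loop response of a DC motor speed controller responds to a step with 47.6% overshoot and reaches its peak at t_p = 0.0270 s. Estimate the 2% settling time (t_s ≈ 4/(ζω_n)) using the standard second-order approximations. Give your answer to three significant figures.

t_s ≈ 0.145 s

From the overshoot, ζ = −ln(OS)/√(π²+ln²(OS)) = 0.230.
From t_p = π/ω_d, ω_d = π/0.0270 = 116 rad/s, so ω_n = ω_d/√(1−ζ²) = 120 rad/s.
t_s ≈ 4/(ζω_n) = 4/(0.230·120) = 0.145 s.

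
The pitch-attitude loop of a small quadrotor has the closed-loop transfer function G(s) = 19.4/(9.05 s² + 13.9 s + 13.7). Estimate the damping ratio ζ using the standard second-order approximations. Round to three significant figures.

ζ ≈ 0.624

Dividing through by 9.05: denominator becomes s² + 1.536 s + 1.514.
So ω_n = √1.514 = 1.23 rad/s and ζ = 1.536/(2·1.23) = 0.624.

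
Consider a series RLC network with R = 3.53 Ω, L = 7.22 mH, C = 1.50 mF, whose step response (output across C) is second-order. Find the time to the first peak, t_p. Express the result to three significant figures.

For a series RLC circuit (capacitor voltage as output), ω_n = 1/√(LC) = 1/√(7.22 mH · 1.50 mF) = 304 rad/s.
ζ = (R/2)·√(C/L) = (3.53/2)·√(1.50 mF/7.22 mH) = 0.804.
ω_d = ω_n√(1−ζ²) = 180 rad/s. t_p = π/ω_d = 0.0174 s.

t_p ≈ 0.0174 s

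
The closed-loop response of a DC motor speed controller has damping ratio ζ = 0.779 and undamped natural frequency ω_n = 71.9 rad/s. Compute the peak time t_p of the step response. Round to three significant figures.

The damped frequency is ω_d = ω_n√(1−ζ²) = 71.9·√(1−0.607) = 45.1 rad/s.
Peak time t_p = π/ω_d = π/45.1 = 0.0697 s.

t_p ≈ 0.0697 s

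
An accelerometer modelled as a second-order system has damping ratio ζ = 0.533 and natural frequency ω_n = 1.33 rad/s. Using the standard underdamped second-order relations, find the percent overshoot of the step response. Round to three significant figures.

For an underdamped second-order system, %OS = 100·exp(−πζ/√(1−ζ²)).
πζ/√(1−ζ²) = π·0.533/√(1−0.284) = 1.979, so %OS = 100·e^(−1.979) = 13.8%.

%OS ≈ 13.8%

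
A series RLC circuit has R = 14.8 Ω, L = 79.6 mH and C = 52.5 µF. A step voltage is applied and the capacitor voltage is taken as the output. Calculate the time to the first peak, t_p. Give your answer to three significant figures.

t_p ≈ 0.00654 s

For a series RLC circuit (capacitor voltage as output), ω_n = 1/√(LC) = 1/√(79.6 mH · 52.5 µF) = 489 rad/s.
ζ = (R/2)·√(C/L) = (14.8/2)·√(52.5 µF/79.6 mH) = 0.190.
The damped frequency ω_d = ω_n√(1−ζ²) = 480 rad/s. t_p = π/ω_d = 0.00654 s.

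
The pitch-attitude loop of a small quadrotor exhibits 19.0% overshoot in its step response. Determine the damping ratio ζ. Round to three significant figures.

Inverting the overshoot relation: ζ = |ln 0.190|/√(π² + ln²0.190) = 0.467.

ζ ≈ 0.467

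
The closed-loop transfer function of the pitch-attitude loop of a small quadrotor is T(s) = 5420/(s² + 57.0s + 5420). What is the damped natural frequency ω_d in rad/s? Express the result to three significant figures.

ω_d ≈ 67.9 rad/s

Matching coefficients with s² + 2ζω_n s + ω_n² gives ω_n² = 5420 ⇒ ω_n = 73.6 rad/s, and ζ = 57.0/(2ω_n) = 0.387.
The damped frequency ω_d = ω_n√(1−ζ²) = 67.9 rad/s.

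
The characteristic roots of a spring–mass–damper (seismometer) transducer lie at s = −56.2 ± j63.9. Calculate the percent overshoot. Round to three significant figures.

|pole| = ω_n = √(56.2² + 63.9²) = 85.1 rad/s; ζ = cos θ = σ/ω_n = 0.660.
%OS = 100 e^{−πζ/√(1−ζ²)} with ζ = 0.660 gives 6.31%.

%OS ≈ 6.31%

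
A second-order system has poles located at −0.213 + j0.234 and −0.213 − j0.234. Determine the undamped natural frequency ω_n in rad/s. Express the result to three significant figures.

|pole| = ω_n = √(0.213² + 0.234²) = 0.316 rad/s; ζ = cos θ = σ/ω_n = 0.673.

ω_n ≈ 0.316 rad/s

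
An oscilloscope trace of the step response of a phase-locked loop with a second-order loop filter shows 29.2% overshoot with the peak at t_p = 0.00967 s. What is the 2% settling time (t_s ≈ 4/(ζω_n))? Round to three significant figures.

From the overshoot, ζ = −ln(OS)/√(π²+ln²(OS)) = 0.365.
t_p = π/ω_d ⇒ ω_d = 325 rad/s; then ω_n = ω_d/√(1−ζ²) = 349 rad/s.
t_s ≈ 4/(ζω_n) = 4/(0.365·349) = 0.0314 s.

t_s ≈ 0.0314 s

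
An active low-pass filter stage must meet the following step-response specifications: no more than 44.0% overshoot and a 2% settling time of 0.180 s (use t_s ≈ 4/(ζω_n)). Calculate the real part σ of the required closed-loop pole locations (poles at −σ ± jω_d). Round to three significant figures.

σ ≈ 22.2

The settling-time spec alone fixes σ = ζω_n = 4/t_s = 4/0.180 = 22.2.
(Overshoot then fixes ζ = 0.253 and hence ω_d = σ·√(1−ζ²)/ζ = 85.0 rad/s.)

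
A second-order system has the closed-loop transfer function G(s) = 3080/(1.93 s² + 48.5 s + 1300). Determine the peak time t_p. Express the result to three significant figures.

t_p ≈ 0.138 s

Dividing through by 1.93: denominator becomes s² + 25.13 s + 673.6.
So ω_n = √673.6 = 26.0 rad/s and ζ = 25.13/(2·26.0) = 0.484.
ω_d = ω_n√(1−ζ²) = 22.7 rad/s. t_p = π/ω_d = 0.138 s.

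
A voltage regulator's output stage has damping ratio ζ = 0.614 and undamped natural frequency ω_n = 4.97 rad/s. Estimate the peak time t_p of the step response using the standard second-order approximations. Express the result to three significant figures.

t_p ≈ 0.801 s

The damped frequency is ω_d = ω_n√(1−ζ²) = 4.97·√(1−0.377) = 3.92 rad/s.
Peak time t_p = π/ω_d = π/3.92 = 0.801 s.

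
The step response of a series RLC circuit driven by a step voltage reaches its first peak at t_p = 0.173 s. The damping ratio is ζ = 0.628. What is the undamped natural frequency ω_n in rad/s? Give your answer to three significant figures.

Peak time t_p = π/ω_d, so ω_d = π/t_p = π/0.173 = 18.2 rad/s.
ω_n = ω_d/√(1−ζ²) = 18.2/√0.606 = 23.3 rad/s.

ω_n ≈ 23.3 rad/s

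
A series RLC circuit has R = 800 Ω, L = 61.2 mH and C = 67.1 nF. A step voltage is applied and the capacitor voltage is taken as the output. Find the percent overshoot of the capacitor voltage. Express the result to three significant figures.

For a series RLC circuit (capacitor voltage as output), ω_n = 1/√(LC) = 1/√(61.2 mH · 67.1 nF) = 15600 rad/s.
ζ = (R/2)·√(C/L) = (800/2)·√(67.1 nF/61.2 mH) = 0.419.
Overshoot: exp(−π·0.419/√(1−0.419²)) = 0.235, i.e. 23.5%.

%OS ≈ 23.5%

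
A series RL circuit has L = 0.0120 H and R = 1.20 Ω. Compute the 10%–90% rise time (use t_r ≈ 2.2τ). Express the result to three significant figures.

t_r ≈ 0.0220 s

τ = L/R = 0.0120/1.20 = 0.0100 s.
t_r ≈ 2.2τ = 0.0220 s.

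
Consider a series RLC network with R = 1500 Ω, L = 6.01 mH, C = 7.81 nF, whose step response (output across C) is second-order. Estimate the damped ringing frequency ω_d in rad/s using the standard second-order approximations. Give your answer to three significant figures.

For a series RLC circuit (capacitor voltage as output), ω_n = 1/√(LC) = 1/√(6.01 mH · 7.81 nF) = 146000 rad/s.
ζ = (R/2)·√(C/L) = (1500/2)·√(7.81 nF/6.01 mH) = 0.855.
ω_d = 146000·√(1 − 0.855²) = 75700 rad/s.

ω_d ≈ 75700 rad/s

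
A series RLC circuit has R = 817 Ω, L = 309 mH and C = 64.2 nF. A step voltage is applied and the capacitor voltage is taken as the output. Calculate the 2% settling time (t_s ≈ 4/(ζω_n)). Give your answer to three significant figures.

For a series RLC circuit (capacitor voltage as output), ω_n = 1/√(LC) = 1/√(309 mH · 64.2 nF) = 7100 rad/s.
ζ = (R/2)·√(C/L) = (817/2)·√(64.2 nF/309 mH) = 0.186.
t_s ≈ 4/(ζω_n) = 0.00303 s.

t_s ≈ 0.00303 s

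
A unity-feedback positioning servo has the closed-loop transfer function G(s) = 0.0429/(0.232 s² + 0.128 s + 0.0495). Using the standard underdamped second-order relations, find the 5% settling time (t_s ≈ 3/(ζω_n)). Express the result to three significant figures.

Dividing through by 0.232: denominator becomes s² + 0.5517 s + 0.2134.
So ω_n = √0.2134 = 0.462 rad/s and ζ = 0.5517/(2·0.462) = 0.597.
t_s ≈ 3/(ζω_n) = 10.9 s.

t_s ≈ 10.9 s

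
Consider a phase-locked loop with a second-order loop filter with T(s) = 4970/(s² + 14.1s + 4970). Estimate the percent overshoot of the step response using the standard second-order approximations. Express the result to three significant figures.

%OS ≈ 72.9%

ω_n = √4970 = 70.5 rad/s; ζ = 14.1/(2·70.5) = 0.100.
%OS = 100·exp(−πζ/√(1−ζ²)) = 72.9%.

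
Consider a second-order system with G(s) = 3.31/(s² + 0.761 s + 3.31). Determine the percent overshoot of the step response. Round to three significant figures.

ω_n = √3.31 = 1.82 rad/s; ζ = 0.761/(2·1.82) = 0.209.
Overshoot: exp(−π·0.209/√(1−0.209²)) = 0.511, i.e. 51.1%.

%OS ≈ 51.1%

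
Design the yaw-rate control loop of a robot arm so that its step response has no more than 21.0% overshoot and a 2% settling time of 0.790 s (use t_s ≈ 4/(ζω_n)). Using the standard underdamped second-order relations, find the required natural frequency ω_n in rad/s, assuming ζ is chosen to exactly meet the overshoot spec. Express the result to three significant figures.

From %OS = 100·exp(−πζ/√(1−ζ²)), invert to get ζ = −ln(OS)/√(π² + ln²(OS)) with OS = 0.210.
−ln 0.210 = 1.561, so ζ = 1.561/√(π² + 2.436) = 0.445.
Then ω_n = 4/(ζ t_s) = 4/(0.445 × 0.790) = 11.4 rad/s.

ω_n ≈ 11.4 rad/s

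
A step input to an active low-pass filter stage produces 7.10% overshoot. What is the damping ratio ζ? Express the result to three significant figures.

ζ ≈ 0.644

From %OS = 100·exp(−πζ/√(1−ζ²)), invert to get ζ = −ln(OS)/√(π² + ln²(OS)) with OS = 0.0710.
−ln 0.0710 = 2.645, so ζ = 2.645/√(π² + 6.996) = 0.644.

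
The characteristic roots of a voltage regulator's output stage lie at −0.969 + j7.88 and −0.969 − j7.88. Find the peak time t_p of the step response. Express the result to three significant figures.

t_p = π/ω_d with ω_d = 7.88 (the imaginary part), so t_p = 0.399 s.

t_p ≈ 0.399 s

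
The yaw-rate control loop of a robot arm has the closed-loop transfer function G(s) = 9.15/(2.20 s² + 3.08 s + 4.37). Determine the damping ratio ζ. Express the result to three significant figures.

ζ ≈ 0.497

Dividing through by 2.20: denominator becomes s² + 1.400 s + 1.986.
So ω_n = √1.986 = 1.41 rad/s and ζ = 1.400/(2·1.41) = 0.497.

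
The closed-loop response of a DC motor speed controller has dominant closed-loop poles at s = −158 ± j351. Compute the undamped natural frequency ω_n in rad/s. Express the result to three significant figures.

ω_n ≈ 385 rad/s

|pole| = ω_n = √(158² + 351²) = 385 rad/s; ζ = cos θ = σ/ω_n = 0.410.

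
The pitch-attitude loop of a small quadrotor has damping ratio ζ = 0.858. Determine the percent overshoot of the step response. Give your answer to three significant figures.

%OS ≈ 0.526%

For an underdamped second-order system, %OS = 100·exp(−πζ/√(1−ζ²)).
πζ/√(1−ζ²) = π·0.858/√(1−0.736) = 5.248, so %OS = 100·e^(−5.248) = 0.526%.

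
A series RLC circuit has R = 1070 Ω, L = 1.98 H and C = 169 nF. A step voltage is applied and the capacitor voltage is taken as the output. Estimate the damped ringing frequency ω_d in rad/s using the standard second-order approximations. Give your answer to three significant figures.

ω_d ≈ 1710 rad/s

For a series RLC circuit (capacitor voltage as output), ω_n = 1/√(LC) = 1/√(1.98 H · 169 nF) = 1730 rad/s.
ζ = (R/2)·√(C/L) = (1070/2)·√(169 nF/1.98 H) = 0.156.
ω_d = ω_n√(1−ζ²) = 1710 rad/s.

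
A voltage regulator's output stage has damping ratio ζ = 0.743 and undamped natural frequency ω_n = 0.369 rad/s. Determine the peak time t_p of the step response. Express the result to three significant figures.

t_p ≈ 12.7 s

The damped frequency is ω_d = ω_n√(1−ζ²) = 0.369·√(1−0.552) = 0.247 rad/s.
Peak time t_p = π/ω_d = π/0.247 = 12.7 s.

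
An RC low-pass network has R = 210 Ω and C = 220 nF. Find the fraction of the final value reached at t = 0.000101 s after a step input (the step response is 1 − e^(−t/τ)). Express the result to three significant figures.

y/y_∞ ≈ 0.888

τ = RC = 210 × 220 nF = 0.0000462 s.
y(t)/y_∞ = 1 − e^(−t/τ) = 1 − e^(−0.000101/0.0000462) = 1 − e^(−2.19) = 0.888.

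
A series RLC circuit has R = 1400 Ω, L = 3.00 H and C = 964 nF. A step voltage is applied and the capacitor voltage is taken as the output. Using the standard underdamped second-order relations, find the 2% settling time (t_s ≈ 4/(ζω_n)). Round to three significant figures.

For a series RLC circuit (capacitor voltage as output), ω_n = 1/√(LC) = 1/√(3.00 H · 964 nF) = 588 rad/s.
ζ = (R/2)·√(C/L) = (1400/2)·√(964 nF/3.00 H) = 0.397.
t_s ≈ 4/(ζω_n) = 0.0171 s.

t_s ≈ 0.0171 s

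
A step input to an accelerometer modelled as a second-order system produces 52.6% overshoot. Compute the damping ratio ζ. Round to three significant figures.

From %OS = 100·exp(−πζ/√(1−ζ²)), invert to get ζ = −ln(OS)/√(π² + ln²(OS)) with OS = 0.526.
−ln 0.526 = 0.6425, so ζ = 0.6425/√(π² + 0.4127) = 0.200.

ζ ≈ 0.200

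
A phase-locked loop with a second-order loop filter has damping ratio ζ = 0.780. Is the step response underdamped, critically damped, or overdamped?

Since ζ = 0.780 < 1, the system is underdamped.

underdamped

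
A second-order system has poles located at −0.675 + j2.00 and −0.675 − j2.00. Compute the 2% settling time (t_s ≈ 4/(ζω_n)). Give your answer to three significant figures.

t_s ≈ 5.93 s

For poles at −σ ± jω_d, ζω_n = σ = 0.675, so t_s ≈ 4/σ = 5.93 s.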